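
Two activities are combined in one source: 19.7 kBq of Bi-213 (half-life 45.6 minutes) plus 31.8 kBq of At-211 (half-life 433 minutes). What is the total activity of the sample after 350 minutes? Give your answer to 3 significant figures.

Bi-213: 19.7 × (1/2)^(350/45.6) = 19.7 × (1/2)^7.6754 ≈ 0.096367 kBq.
At-211: 31.8 × (1/2)^(350/433) = 31.8 × (1/2)^0.80831 ≈ 18.159 kBq.
Total = 0.096367 + 18.159 ≈ 18.256 kBq.

18.3 kBq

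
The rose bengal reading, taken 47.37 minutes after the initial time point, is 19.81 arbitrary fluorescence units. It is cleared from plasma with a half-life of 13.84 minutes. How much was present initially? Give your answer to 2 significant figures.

Number of half-lives elapsed: n = 47.37/13.84 ≈ 3.4227.
A₀ = A × 2^n = 19.81 × 2^3.4227 = 19.81 × 10.723 ≈ 212.43 arbitrary fluorescence units.

210 arbitrary fluorescence units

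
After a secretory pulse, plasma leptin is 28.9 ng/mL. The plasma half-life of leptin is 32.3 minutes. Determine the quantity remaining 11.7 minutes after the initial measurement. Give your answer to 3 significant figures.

Number of half-lives: n = 11.7/32.3 ≈ 0.36223.
Remaining = 28.9 × (1/2)^0.36223 = 28.9 × 0.77796 ≈ 22.483 ng/mL.

22.5 ng/mL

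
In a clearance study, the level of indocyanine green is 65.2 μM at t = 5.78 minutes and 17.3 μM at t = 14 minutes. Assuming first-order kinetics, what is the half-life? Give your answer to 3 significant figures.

4.29 minutes

Over Δt = 14 − 5.78 = 8.22 minutes, the level fell by a factor of 65.2/17.3 ≈ 3.7688.
n = log₂(3.7688) ≈ 1.9141 half-lives, so t½ = 8.22/1.9141 ≈ 4.2944 minutes.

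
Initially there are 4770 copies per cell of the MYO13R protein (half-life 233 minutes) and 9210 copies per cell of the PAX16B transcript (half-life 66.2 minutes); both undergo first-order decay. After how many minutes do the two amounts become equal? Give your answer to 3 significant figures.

87.8 minutes

Set 4770·(1/2)^(t/233) = 9210·(1/2)^(t/66.2).
Taking log₂: log₂(4770/9210) = t·(1/233 − 1/66.2).
log₂(0.51792) = -0.94921; 1/233 − 1/66.2 = -0.010814.
t = -0.94921 / -0.010814 ≈ 87.777 minutes.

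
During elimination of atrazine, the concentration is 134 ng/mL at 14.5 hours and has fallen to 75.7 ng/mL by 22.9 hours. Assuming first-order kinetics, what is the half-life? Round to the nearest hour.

10 hours

Over Δt = 22.9 − 14.5 = 8.4 hours, the level fell by a factor of 134/75.7 ≈ 1.7701.
n = log₂(1.7701) ≈ 0.82387 half-lives, so t½ = 8.4/0.82387 ≈ 10.196 hours.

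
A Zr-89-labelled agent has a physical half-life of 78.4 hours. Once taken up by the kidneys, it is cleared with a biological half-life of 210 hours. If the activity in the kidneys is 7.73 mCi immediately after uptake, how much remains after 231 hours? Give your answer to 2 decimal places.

1/t_eff = 1/t_phys + 1/t_biol = 1/78.4 + 1/210 = 0.017517 per hour.
t_eff = 78.4 × 210 / (78.4 + 210) ≈ 57.087 hours.
Remaining = 7.73 × (1/2)^(231/57.087) = 7.73 × (1/2)^4.0464 ≈ 0.46782 mCi.

0.47 mCi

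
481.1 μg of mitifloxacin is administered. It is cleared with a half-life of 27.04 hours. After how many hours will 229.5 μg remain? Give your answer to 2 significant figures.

29 hours

Fraction remaining = 229.5/481.1 ≈ 0.47703.
n = log₂(481.1/229.5) = ln(2.0963)/ln 2 ≈ 1.0678 half-lives.
t = n × t½ = 1.0678 × 27.04 ≈ 28.874 hours.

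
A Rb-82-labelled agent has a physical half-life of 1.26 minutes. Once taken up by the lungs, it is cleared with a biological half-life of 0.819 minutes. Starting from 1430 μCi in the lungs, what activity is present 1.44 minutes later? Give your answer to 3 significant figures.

1/t_eff = 1/t_phys + 1/t_biol = 1/1.26 + 1/0.819 = 2.0147 per minute.
t_eff = 1.26 × 0.819 / (1.26 + 0.819) ≈ 0.49636 minutes.
Remaining = 1430 × (1/2)^(1.44/0.49636) = 1430 × (1/2)^2.9011 ≈ 191.43 μCi.

191 μCi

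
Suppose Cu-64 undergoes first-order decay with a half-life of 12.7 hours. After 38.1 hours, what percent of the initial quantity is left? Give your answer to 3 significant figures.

12.5%

n = 38.1/12.7 ≈ 3 half-lives.
Fraction remaining = (1/2)^3 ≈ 0.125, i.e. 12.5%.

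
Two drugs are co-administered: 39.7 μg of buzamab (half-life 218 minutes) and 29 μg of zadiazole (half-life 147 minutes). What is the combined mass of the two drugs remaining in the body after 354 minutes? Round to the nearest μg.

buzamab: 39.7 × (1/2)^(354/218) = 39.7 × (1/2)^1.6239 ≈ 12.881 μg.
zadiazole: 29 × (1/2)^(354/147) = 29 × (1/2)^2.4082 ≈ 5.4635 μg.
Total = 12.881 + 5.4635 ≈ 18.345 μg.

18 μg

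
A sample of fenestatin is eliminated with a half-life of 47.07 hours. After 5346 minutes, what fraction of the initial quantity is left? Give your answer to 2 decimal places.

5346 minutes = 89.1 hours.
n = 89.1/47.07 ≈ 1.8929 half-lives.
Fraction remaining = (1/2)^1.8929 ≈ 0.26926.

0.27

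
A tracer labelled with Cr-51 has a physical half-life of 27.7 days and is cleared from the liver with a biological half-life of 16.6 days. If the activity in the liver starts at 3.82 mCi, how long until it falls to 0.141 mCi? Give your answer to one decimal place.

49.4 days

1/t_eff = 1/t_phys + 1/t_biol = 1/27.7 + 1/16.6 = 0.096342 per day.
t_eff = 27.7 × 16.6 / (27.7 + 16.6) ≈ 10.38 days.
n = log₂(3.82/0.141) ≈ 4.7598; t = 4.7598 × 10.38 ≈ 49.405 days.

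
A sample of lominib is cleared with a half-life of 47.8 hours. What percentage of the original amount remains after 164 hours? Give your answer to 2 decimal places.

n = 164/47.8 ≈ 3.431 half-lives.
Fraction remaining = (1/2)^3.431 ≈ 0.092721, i.e. 9.2721%.

9.27%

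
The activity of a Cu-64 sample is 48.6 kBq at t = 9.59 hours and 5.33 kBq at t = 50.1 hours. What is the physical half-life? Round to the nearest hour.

13 hours

Over Δt = 50.1 − 9.59 = 40.51 hours, the level fell by a factor of 48.6/5.33 ≈ 9.1182.
n = log₂(9.1182) ≈ 3.1887 half-lives, so t½ = 40.51/3.1887 ≈ 12.704 hours.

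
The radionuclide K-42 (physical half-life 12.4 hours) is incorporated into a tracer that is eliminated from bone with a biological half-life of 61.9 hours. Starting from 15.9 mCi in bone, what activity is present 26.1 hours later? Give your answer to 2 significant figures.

1/t_eff = 1/t_phys + 1/t_biol = 1/12.4 + 1/61.9 = 0.0968 per hour.
t_eff = 12.4 × 61.9 / (12.4 + 61.9) ≈ 10.331 hours.
Remaining = 15.9 × (1/2)^(26.1/10.331) = 15.9 × (1/2)^2.5265 ≈ 2.7596 mCi.

2.8 mCi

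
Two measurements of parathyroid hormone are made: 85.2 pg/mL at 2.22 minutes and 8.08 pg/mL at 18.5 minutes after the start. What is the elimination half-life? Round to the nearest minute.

5 minutes

Over Δt = 18.5 − 2.22 = 16.28 minutes, the level fell by a factor of 85.2/8.08 ≈ 10.545.
n = log₂(10.545) ≈ 3.3984 half-lives, so t½ = 16.28/3.3984 ≈ 4.7905 minutes.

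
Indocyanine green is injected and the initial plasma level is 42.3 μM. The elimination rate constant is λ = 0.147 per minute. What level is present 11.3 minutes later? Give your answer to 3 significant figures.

t½ = ln 2 / λ = 0.69315 / 0.147 ≈ 4.7153 minutes.
Number of half-lives: n = 11.3/4.7153 ≈ 2.3965.
Remaining = 42.3 × (1/2)^2.3965 = 42.3 × 0.18993 ≈ 8.034 μM.

8.03 μM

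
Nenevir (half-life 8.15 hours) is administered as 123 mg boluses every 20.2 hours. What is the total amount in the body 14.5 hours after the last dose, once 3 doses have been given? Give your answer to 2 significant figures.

The 3 doses were given 54.9, 34.7, 14.5 hours ago.
Total = 123·(1/2)^(54.9/8.15) + 123·(1/2)^(34.7/8.15) + 123·(1/2)^(14.5/8.15)
      = 1.1537 + 6.4301 + 35.837 ≈ 43.421 mg.

43 mg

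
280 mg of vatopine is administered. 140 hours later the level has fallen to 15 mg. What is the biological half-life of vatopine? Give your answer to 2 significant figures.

33 hours

A/A₀ = 15/280 ≈ 0.053571.
n = log₂(18.667) ≈ 4.2224 half-lives elapsed in 140 hours.
t½ = 140/4.2224 ≈ 33.157 hours.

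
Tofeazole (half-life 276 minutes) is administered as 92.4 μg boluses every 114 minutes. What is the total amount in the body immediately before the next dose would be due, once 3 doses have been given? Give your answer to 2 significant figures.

160 μg

The 3 doses were given 342, 228, 114 minutes ago.
Total = 92.4·(1/2)^(342/276) + 92.4·(1/2)^(228/276) + 92.4·(1/2)^(114/276)
      = 39.143 + 52.119 + 69.396 ≈ 160.66 μg.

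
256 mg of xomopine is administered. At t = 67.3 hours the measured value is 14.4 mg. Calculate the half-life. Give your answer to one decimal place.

A/A₀ = 14.4/256 ≈ 0.05625.
n = log₂(17.778) ≈ 4.152 half-lives elapsed in 67.3 hours.
t½ = 67.3/4.152 ≈ 16.209 hours.

16.2 hours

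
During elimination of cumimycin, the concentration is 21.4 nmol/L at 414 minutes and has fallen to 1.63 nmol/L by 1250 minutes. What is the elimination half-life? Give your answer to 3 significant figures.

225 minutes

Over Δt = 1250 − 414 = 836 minutes, the level fell by a factor of 21.4/1.63 ≈ 13.129.
n = log₂(13.129) ≈ 3.7147 half-lives, so t½ = 836/3.7147 ≈ 225.05 minutes.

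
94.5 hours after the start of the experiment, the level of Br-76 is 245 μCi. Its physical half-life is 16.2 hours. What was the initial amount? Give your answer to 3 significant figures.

Number of half-lives elapsed: n = 94.5/16.2 ≈ 5.8333.
A₀ = A × 2^n = 245 × 2^5.8333 = 245 × 57.018 ≈ 13969 μCi.

14000 μCi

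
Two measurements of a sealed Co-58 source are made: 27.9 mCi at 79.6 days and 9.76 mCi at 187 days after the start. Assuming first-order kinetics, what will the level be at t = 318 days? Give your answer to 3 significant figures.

2.71 mCi

Over Δt = 187 − 79.6 = 107.4 days, the level fell by a factor of 27.9/9.76 ≈ 2.8586.
n = log₂(2.8586) ≈ 1.5153 half-lives, so t½ = 107.4/1.5153 ≈ 70.876 days.
From t = 187 to t = 318: 9.76 × (1/2)^((318−187)/70.876) ≈ 2.7106 mCi.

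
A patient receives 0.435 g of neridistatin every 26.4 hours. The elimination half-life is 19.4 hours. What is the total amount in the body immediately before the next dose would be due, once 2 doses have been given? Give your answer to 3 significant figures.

The 2 doses were given 52.8, 26.4 hours ago.
Total = 0.435·(1/2)^(52.8/19.4) + 0.435·(1/2)^(26.4/19.4)
      = 0.065946 + 0.16937 ≈ 0.23532 g.

0.235 g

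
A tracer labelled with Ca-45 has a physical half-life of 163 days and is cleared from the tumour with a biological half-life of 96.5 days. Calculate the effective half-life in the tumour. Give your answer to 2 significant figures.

61 days

1/t_eff = 1/t_phys + 1/t_biol = 1/163 + 1/96.5 = 0.016498 per day.
t_eff = 163 × 96.5 / (163 + 96.5) ≈ 60.615 days.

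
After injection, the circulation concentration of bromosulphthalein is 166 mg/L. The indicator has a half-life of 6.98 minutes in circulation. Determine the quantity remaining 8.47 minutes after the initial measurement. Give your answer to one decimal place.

71.6 mg/L

Number of half-lives: n = 8.47/6.98 ≈ 1.2135.
Remaining = 166 × (1/2)^1.2135 = 166 × 0.43123 ≈ 71.584 mg/L.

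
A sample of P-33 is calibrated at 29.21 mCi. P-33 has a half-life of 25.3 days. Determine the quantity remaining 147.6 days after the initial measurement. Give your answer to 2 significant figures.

Number of half-lives: n = 147.6/25.3 ≈ 5.834.
Remaining = 29.21 × (1/2)^5.834 = 29.21 × 0.01753 ≈ 0.51206 mCi.

0.51 mCi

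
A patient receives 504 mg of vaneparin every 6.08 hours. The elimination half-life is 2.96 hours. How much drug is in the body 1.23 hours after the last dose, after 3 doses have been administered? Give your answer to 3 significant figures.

491 mg

The 3 doses were given 13.39, 7.31, 1.23 hours ago.
Total = 504·(1/2)^(13.39/2.96) + 504·(1/2)^(7.31/2.96) + 504·(1/2)^(1.23/2.96)
      = 21.912 + 90.993 + 377.87 ≈ 490.77 mg.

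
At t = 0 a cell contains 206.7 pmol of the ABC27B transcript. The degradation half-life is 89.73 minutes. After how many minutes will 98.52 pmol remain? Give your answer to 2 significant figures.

96 minutes

Fraction remaining = 98.52/206.7 ≈ 0.47663.
n = log₂(206.7/98.52) = ln(2.0981)/ln 2 ≈ 1.069 half-lives.
t = n × t½ = 1.069 × 89.73 ≈ 95.926 minutes.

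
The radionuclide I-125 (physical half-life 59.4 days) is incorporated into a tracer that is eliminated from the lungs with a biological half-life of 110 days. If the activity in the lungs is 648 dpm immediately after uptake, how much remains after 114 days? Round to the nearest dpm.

1/t_eff = 1/t_phys + 1/t_biol = 1/59.4 + 1/110 = 0.025926 per day.
t_eff = 59.4 × 110 / (59.4 + 110) ≈ 38.571 days.
Remaining = 648 × (1/2)^(114/38.571) = 648 × (1/2)^2.9556 ≈ 83.534 dpm.

84 dpm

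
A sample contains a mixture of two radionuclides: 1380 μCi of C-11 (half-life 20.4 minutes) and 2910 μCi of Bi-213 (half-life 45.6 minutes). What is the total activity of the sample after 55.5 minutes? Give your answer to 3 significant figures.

1460 μCi

C-11: 1380 × (1/2)^(55.5/20.4) = 1380 × (1/2)^2.7206 ≈ 209.36 μCi.
Bi-213: 2910 × (1/2)^(55.5/45.6) = 2910 × (1/2)^1.2171 ≈ 1251.7 μCi.
Total = 209.36 + 1251.7 ≈ 1461.1 μCi.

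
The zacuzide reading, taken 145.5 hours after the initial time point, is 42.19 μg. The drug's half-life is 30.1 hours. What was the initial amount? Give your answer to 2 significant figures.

Number of half-lives elapsed: n = 145.5/30.1 ≈ 4.8339.
A₀ = A × 2^n = 42.19 × 2^4.8339 = 42.19 × 28.52 ≈ 1203.2 μg.

1200 μg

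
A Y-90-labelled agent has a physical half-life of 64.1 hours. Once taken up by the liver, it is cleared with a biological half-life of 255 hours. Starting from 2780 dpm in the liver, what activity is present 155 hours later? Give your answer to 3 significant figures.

341 dpm

1/t_eff = 1/t_phys + 1/t_biol = 1/64.1 + 1/255 = 0.019522 per hour.
t_eff = 64.1 × 255 / (64.1 + 255) ≈ 51.224 hours.
Remaining = 2780 × (1/2)^(155/51.224) = 2780 × (1/2)^3.0259 ≈ 341.31 dpm.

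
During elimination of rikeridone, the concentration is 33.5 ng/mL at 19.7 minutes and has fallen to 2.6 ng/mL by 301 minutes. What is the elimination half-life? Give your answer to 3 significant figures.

Over Δt = 301 − 19.7 = 281.3 minutes, the level fell by a factor of 33.5/2.6 ≈ 12.885.
n = log₂(12.885) ≈ 3.6876 half-lives, so t½ = 281.3/3.6876 ≈ 76.283 minutes.

76.3 minutes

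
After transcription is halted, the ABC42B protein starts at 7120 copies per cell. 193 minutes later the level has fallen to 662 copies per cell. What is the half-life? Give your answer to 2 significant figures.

56 minutes

A/A₀ = 662/7120 ≈ 0.092978.
n = log₂(10.755) ≈ 3.427 half-lives elapsed in 193 minutes.
t½ = 193/3.427 ≈ 56.318 minutes.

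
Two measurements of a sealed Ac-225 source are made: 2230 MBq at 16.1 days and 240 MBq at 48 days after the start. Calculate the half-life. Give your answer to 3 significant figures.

Over Δt = 48 − 16.1 = 31.9 days, the level fell by a factor of 2230/240 ≈ 9.2917.
n = log₂(9.2917) ≈ 3.2159 half-lives, so t½ = 31.9/3.2159 ≈ 9.9193 days.

9.92 days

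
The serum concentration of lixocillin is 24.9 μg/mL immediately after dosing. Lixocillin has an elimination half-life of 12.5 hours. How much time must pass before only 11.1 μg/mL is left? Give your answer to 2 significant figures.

Fraction remaining = 11.1/24.9 ≈ 0.44578.
n = log₂(24.9/11.1) = ln(2.2432)/ln 2 ≈ 1.1656 half-lives.
t = n × t½ = 1.1656 × 12.5 ≈ 14.57 hours.

15 hours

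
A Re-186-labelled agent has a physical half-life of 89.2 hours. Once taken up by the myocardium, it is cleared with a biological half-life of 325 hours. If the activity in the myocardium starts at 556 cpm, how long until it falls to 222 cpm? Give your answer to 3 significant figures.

92.7 hours

1/t_eff = 1/t_phys + 1/t_biol = 1/89.2 + 1/325 = 0.014288 per hour.
t_eff = 89.2 × 325 / (89.2 + 325) ≈ 69.99 hours.
n = log₂(556/222) ≈ 1.3245; t = 1.3245 × 69.99 ≈ 92.704 hours.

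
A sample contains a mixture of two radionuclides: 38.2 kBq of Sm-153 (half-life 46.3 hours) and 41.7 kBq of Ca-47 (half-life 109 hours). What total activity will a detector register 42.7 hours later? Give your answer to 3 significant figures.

Sm-153: 38.2 × (1/2)^(42.7/46.3) = 38.2 × (1/2)^0.92225 ≈ 20.158 kBq.
Ca-47: 41.7 × (1/2)^(42.7/109) = 41.7 × (1/2)^0.39174 ≈ 31.784 kBq.
Total = 20.158 + 31.784 ≈ 51.942 kBq.

51.9 kBq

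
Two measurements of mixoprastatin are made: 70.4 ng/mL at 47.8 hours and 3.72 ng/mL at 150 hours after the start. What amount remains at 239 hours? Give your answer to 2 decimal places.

Over Δt = 150 − 47.8 = 102.2 hours, the level fell by a factor of 70.4/3.72 ≈ 18.925.
n = log₂(18.925) ≈ 4.2422 half-lives, so t½ = 102.2/4.2422 ≈ 24.091 hours.
From t = 150 to t = 239: 3.72 × (1/2)^((239−150)/24.091) ≈ 0.28738 ng/mL.

0.29 ng/mL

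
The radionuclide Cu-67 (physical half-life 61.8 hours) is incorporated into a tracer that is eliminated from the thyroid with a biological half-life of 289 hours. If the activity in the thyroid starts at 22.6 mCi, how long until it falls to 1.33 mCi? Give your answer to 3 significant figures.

1/t_eff = 1/t_phys + 1/t_biol = 1/61.8 + 1/289 = 0.019641 per hour.
t_eff = 61.8 × 289 / (61.8 + 289) ≈ 50.913 hours.
n = log₂(22.6/1.33) ≈ 4.0868; t = 4.0868 × 50.913 ≈ 208.07 hours.

208 hours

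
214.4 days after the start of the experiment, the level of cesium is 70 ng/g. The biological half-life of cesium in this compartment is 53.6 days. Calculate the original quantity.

1120 ng/g

Number of half-lives elapsed: n = 214.4/53.6 ≈ 4.
A₀ = A × 2^n = 70 × 2^4 = 70 × 16 ≈ 1120 ng/g.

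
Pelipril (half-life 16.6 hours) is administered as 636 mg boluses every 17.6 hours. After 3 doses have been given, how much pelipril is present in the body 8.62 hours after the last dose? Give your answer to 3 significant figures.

The 3 doses were given 43.82, 26.22, 8.62 hours ago.
Total = 636·(1/2)^(43.82/16.6) + 636·(1/2)^(26.22/16.6) + 636·(1/2)^(8.62/16.6)
      = 102.05 + 212.8 + 443.75 ≈ 758.6 mg.

759 mg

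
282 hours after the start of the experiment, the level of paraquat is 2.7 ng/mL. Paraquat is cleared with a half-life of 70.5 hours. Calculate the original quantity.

43.2 ng/mL

Number of half-lives elapsed: n = 282/70.5 ≈ 4.
A₀ = A × 2^n = 2.7 × 2^4 = 2.7 × 16 ≈ 43.2 ng/mL.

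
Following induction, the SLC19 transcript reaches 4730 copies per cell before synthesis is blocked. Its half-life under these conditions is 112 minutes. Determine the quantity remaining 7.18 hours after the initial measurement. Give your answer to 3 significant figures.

Convert the elapsed time: 7.18 hours = 430.8 minutes.
Number of half-lives: n = 430.8/112 ≈ 3.8464.
Remaining = 4730 × (1/2)^3.8464 = 4730 × 0.06952 ≈ 328.83 copies per cell.

329 copies per cell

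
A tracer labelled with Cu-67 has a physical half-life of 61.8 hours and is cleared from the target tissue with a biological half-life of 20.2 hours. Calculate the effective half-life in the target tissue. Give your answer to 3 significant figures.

1/t_eff = 1/t_phys + 1/t_biol = 1/61.8 + 1/20.2 = 0.065686 per hour.
t_eff = 61.8 × 20.2 / (61.8 + 20.2) ≈ 15.224 hours.

15.2 hours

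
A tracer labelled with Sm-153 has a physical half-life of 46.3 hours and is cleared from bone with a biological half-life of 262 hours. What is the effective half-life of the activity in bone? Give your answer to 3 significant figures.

1/t_eff = 1/t_phys + 1/t_biol = 1/46.3 + 1/262 = 0.025415 per hour.
t_eff = 46.3 × 262 / (46.3 + 262) ≈ 39.347 hours.

39.3 hours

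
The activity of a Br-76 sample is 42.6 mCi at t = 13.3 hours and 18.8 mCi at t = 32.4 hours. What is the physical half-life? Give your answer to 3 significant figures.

Over Δt = 32.4 − 13.3 = 19.1 hours, the level fell by a factor of 42.6/18.8 ≈ 2.266.
n = log₂(2.266) ≈ 1.1801 half-lives, so t½ = 19.1/1.1801 ≈ 16.185 hours.

16.2 hours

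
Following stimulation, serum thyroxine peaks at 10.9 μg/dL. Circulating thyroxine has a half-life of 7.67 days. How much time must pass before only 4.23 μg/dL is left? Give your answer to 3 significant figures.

10.5 days

Fraction remaining = 4.23/10.9 ≈ 0.38807.
n = log₂(10.9/4.23) = ln(2.5768)/ln 2 ≈ 1.3656 half-lives.
t = n × t½ = 1.3656 × 7.67 ≈ 10.474 days.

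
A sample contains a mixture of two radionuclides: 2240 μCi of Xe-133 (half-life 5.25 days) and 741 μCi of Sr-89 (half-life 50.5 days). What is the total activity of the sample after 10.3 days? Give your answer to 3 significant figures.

Xe-133: 2240 × (1/2)^(10.3/5.25) = 2240 × (1/2)^1.9619 ≈ 574.98 μCi.
Sr-89: 741 × (1/2)^(10.3/50.5) = 741 × (1/2)^0.20396 ≈ 643.31 μCi.
Total = 574.98 + 643.31 ≈ 1218.3 μCi.

1220 μCi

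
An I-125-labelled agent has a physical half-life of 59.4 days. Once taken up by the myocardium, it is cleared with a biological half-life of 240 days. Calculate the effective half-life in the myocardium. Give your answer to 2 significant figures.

48 days

1/t_eff = 1/t_phys + 1/t_biol = 1/59.4 + 1/240 = 0.021002 per day.
t_eff = 59.4 × 240 / (59.4 + 240) ≈ 47.615 days.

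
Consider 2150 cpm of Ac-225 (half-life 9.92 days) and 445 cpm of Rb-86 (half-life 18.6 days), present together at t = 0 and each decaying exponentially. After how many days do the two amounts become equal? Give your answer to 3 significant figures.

Set 2150·(1/2)^(t/9.92) = 445·(1/2)^(t/18.6).
Taking log₂: log₂(2150/445) = t·(1/9.92 − 1/18.6).
log₂(4.8315) = 2.2725; 1/9.92 − 1/18.6 = 0.047043.
t = 2.2725 / 0.047043 ≈ 48.306 days.

48.3 days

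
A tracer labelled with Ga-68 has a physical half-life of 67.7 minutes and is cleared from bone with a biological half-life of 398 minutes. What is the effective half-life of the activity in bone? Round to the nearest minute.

58 minutes

1/t_eff = 1/t_phys + 1/t_biol = 1/67.7 + 1/398 = 0.017284 per minute.
t_eff = 67.7 × 398 / (67.7 + 398) ≈ 57.858 minutes.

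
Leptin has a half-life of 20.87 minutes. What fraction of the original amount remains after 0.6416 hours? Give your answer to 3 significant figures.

0.278

0.6416 hours = 38.496 minutes.
n = 38.496/20.87 ≈ 1.8446 half-lives.
Fraction remaining = (1/2)^1.8446 ≈ 0.27844.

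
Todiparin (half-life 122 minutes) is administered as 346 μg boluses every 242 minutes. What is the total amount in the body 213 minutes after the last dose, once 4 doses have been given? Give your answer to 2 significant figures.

140 μg

The 4 doses were given 939, 697, 455, 213 minutes ago.
Total = 346·(1/2)^(939/122) + 346·(1/2)^(697/122) + 346·(1/2)^(455/122) + 346·(1/2)^(213/122)
      = 1.6678 + 6.5956 + 26.084 + 103.16 ≈ 137.51 μg.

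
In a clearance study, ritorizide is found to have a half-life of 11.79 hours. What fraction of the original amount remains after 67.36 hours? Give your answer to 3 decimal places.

0.019

n = 67.36/11.79 ≈ 5.7133 half-lives.
Fraction remaining = (1/2)^5.7133 ≈ 0.01906.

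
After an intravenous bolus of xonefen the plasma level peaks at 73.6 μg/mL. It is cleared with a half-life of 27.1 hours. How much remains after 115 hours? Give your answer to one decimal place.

3.9 μg/mL

Number of half-lives: n = 115/27.1 ≈ 4.2435.
Remaining = 73.6 × (1/2)^4.2435 = 73.6 × 0.052792 ≈ 3.8855 μg/mL.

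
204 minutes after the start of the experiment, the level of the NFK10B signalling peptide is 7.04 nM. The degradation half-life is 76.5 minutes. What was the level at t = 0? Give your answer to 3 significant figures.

44.7 nM

Number of half-lives elapsed: n = 204/76.5 ≈ 2.6667.
A₀ = A × 2^n = 7.04 × 2^2.6667 = 7.04 × 6.3496 ≈ 44.701 nM.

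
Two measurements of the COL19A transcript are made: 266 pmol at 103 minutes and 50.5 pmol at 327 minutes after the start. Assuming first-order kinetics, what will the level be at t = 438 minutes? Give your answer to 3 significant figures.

Over Δt = 327 − 103 = 224 minutes, the level fell by a factor of 266/50.5 ≈ 5.2673.
n = log₂(5.2673) ≈ 2.3971 half-lives, so t½ = 224/2.3971 ≈ 93.447 minutes.
From t = 327 to t = 438: 50.5 × (1/2)^((438−327)/93.447) ≈ 22.168 pmol.

22.2 pmol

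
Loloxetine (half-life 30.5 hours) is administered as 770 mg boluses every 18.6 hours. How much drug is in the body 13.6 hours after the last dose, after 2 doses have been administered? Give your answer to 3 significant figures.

936 mg

The 2 doses were given 32.2, 13.6 hours ago.
Total = 770·(1/2)^(32.2/30.5) + 770·(1/2)^(13.6/30.5)
      = 370.41 + 565.28 ≈ 935.69 mg.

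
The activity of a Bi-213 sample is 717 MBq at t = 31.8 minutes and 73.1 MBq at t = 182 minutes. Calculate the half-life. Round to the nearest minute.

46 minutes

Over Δt = 182 − 31.8 = 150.2 minutes, the level fell by a factor of 717/73.1 ≈ 9.8085.
n = log₂(9.8085) ≈ 3.294 half-lives, so t½ = 150.2/3.294 ≈ 45.598 minutes.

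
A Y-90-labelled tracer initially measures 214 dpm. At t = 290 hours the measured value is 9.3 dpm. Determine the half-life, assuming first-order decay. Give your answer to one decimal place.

64.1 hours

A/A₀ = 9.3/214 ≈ 0.043458.
n = log₂(23.011) ≈ 4.5242 half-lives elapsed in 290 hours.
t½ = 290/4.5242 ≈ 64.099 hours.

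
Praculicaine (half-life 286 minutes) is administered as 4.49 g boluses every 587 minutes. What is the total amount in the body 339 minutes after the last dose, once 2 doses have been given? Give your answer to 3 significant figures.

The 2 doses were given 926, 339 minutes ago.
Total = 4.49·(1/2)^(926/286) + 4.49·(1/2)^(339/286)
      = 0.47597 + 1.9744 ≈ 2.4504 g.

2.45 g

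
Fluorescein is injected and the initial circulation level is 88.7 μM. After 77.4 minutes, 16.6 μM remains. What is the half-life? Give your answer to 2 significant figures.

32 minutes

A/A₀ = 16.6/88.7 ≈ 0.18715.
n = log₂(5.3434) ≈ 2.4178 half-lives elapsed in 77.4 minutes.
t½ = 77.4/2.4178 ≈ 32.013 minutes.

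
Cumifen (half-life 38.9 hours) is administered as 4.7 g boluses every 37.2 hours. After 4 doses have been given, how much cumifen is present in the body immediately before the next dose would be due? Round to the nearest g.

5 g

The 4 doses were given 148.8, 111.6, 74.4, 37.2 hours ago.
Total = 4.7·(1/2)^(148.8/38.9) + 4.7·(1/2)^(111.6/38.9) + 4.7·(1/2)^(74.4/38.9) + 4.7·(1/2)^(37.2/38.9)
      = 0.33159 + 0.64339 + 1.2484 + 2.4223 ≈ 4.6456 g.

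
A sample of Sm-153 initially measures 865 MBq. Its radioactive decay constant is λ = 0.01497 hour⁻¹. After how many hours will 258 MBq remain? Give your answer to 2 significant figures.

t½ = ln 2 / λ = 0.69315 / 0.01497 ≈ 46.302 hours.
Fraction remaining = 258/865 ≈ 0.29827.
n = log₂(865/258) = ln(3.3527)/ln 2 ≈ 1.7453 half-lives.
t = n × t½ = 1.7453 × 46.302 ≈ 80.813 hours.

81 hours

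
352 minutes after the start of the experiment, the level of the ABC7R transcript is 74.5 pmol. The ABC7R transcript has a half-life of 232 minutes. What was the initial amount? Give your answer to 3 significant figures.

213 pmol

Number of half-lives elapsed: n = 352/232 ≈ 1.5172.
A₀ = A × 2^n = 74.5 × 2^1.5172 = 74.5 × 2.8624 ≈ 213.25 pmol.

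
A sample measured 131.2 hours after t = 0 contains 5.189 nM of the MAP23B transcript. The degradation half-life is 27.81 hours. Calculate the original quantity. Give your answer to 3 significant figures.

137 nM

Number of half-lives elapsed: n = 131.2/27.81 ≈ 4.7177.
A₀ = A × 2^n = 5.189 × 2^4.7177 = 5.189 × 26.313 ≈ 136.54 nM.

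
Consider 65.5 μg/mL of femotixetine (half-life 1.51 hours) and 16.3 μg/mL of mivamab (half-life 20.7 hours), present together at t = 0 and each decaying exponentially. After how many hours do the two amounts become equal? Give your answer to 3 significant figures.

3.27 hours

Set 65.5·(1/2)^(t/1.51) = 16.3·(1/2)^(t/20.7).
Taking log₂: log₂(65.5/16.3) = t·(1/1.51 − 1/20.7).
log₂(4.0184) = 2.0066; 1/1.51 − 1/20.7 = 0.61394.
t = 2.0066 / 0.61394 ≈ 3.2684 hours.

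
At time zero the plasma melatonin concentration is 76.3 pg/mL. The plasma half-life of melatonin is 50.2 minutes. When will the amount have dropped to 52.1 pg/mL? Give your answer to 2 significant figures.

28 minutes

Fraction remaining = 52.1/76.3 ≈ 0.68283.
n = log₂(76.3/52.1) = ln(1.4645)/ln 2 ≈ 0.5504 half-lives.
t = n × t½ = 0.5504 × 50.2 ≈ 27.63 minutes.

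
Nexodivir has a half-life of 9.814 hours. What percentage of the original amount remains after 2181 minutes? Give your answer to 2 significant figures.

2181 minutes = 36.35 hours.
n = 36.35/9.814 ≈ 3.7039 half-lives.
Fraction remaining = (1/2)^3.7039 ≈ 0.076739, i.e. 7.6739%.

7.7%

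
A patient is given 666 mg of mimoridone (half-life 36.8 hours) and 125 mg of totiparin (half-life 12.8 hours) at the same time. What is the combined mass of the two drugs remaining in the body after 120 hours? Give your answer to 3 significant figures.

69.7 mg

mimoridone: 666 × (1/2)^(120/36.8) = 666 × (1/2)^3.2609 ≈ 69.479 mg.
totiparin: 125 × (1/2)^(120/12.8) = 125 × (1/2)^9.375 ≈ 0.18826 mg.
Total = 69.479 + 0.18826 ≈ 69.667 mg.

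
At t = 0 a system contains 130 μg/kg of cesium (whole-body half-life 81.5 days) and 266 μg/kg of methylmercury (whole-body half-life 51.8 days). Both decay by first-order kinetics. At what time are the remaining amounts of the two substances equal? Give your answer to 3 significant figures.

147 days

Set 130·(1/2)^(t/81.5) = 266·(1/2)^(t/51.8).
Taking log₂: log₂(130/266) = t·(1/81.5 − 1/51.8).
log₂(0.48872) = -1.0329; 1/81.5 − 1/51.8 = -0.0070351.
t = -1.0329 / -0.0070351 ≈ 146.82 days.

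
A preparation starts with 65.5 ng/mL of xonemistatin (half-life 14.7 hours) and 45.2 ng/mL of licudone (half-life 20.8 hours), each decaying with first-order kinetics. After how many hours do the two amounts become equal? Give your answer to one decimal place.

26.8 hours

Set 65.5·(1/2)^(t/14.7) = 45.2·(1/2)^(t/20.8).
Taking log₂: log₂(65.5/45.2) = t·(1/14.7 − 1/20.8).
log₂(1.4491) = 0.53517; 1/14.7 − 1/20.8 = 0.01995.
t = 0.53517 / 0.01995 ≈ 26.825 hours.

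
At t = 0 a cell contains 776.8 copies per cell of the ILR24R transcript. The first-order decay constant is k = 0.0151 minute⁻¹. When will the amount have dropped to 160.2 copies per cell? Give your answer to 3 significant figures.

105 minutes

t½ = ln 2 / k = 0.69315 / 0.0151 ≈ 45.904 minutes.
Fraction remaining = 160.2/776.8 ≈ 0.20623.
n = log₂(776.8/160.2) = ln(4.8489)/ln 2 ≈ 2.2777 half-lives.
t = n × t½ = 2.2777 × 45.904 ≈ 104.55 minutes.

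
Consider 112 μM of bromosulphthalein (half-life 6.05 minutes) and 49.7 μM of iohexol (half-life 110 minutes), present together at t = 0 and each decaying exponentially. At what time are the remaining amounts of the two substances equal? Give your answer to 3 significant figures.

7.50 minutes

Set 112·(1/2)^(t/6.05) = 49.7·(1/2)^(t/110).
Taking log₂: log₂(112/49.7) = t·(1/6.05 − 1/110).
log₂(2.2535) = 1.1722; 1/6.05 − 1/110 = 0.1562.
t = 1.1722 / 0.1562 ≈ 7.5044 minutes.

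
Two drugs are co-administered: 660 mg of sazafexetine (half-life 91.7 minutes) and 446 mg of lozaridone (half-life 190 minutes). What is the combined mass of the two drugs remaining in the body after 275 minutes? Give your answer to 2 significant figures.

sazafexetine: 660 × (1/2)^(275/91.7) = 660 × (1/2)^2.9989 ≈ 82.562 mg.
lozaridone: 446 × (1/2)^(275/190) = 446 × (1/2)^1.4474 ≈ 163.54 mg.
Total = 82.562 + 163.54 ≈ 246.11 mg.

250 mg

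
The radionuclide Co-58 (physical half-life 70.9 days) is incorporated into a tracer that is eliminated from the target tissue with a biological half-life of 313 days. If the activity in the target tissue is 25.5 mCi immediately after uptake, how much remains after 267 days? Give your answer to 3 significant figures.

1.04 mCi

1/t_eff = 1/t_phys + 1/t_biol = 1/70.9 + 1/313 = 0.017299 per day.
t_eff = 70.9 × 313 / (70.9 + 313) ≈ 57.806 days.
Remaining = 25.5 × (1/2)^(267/57.806) = 25.5 × (1/2)^4.6189 ≈ 1.0378 mCi.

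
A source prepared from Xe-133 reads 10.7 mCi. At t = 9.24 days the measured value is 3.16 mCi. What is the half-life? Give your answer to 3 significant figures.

A/A₀ = 3.16/10.7 ≈ 0.29533.
n = log₂(3.3861) ≈ 1.7596 half-lives elapsed in 9.24 days.
t½ = 9.24/1.7596 ≈ 5.2512 days.

5.25 days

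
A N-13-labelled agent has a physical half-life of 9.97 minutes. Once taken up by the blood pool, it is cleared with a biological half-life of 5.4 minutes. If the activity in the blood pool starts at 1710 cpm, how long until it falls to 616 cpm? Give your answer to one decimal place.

1/t_eff = 1/t_phys + 1/t_biol = 1/9.97 + 1/5.4 = 0.28549 per minute.
t_eff = 9.97 × 5.4 / (9.97 + 5.4) ≈ 3.5028 minutes.
n = log₂(1710/616) ≈ 1.473; t = 1.473 × 3.5028 ≈ 5.1596 minutes.

5.2 minutes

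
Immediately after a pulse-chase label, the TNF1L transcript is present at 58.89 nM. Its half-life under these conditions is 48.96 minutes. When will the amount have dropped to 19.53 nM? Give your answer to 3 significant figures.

78.0 minutes

Fraction remaining = 19.53/58.89 ≈ 0.33164.
n = log₂(58.89/19.53) = ln(3.0154)/ln 2 ≈ 1.5923 half-lives.
t = n × t½ = 1.5923 × 48.96 ≈ 77.961 minutes.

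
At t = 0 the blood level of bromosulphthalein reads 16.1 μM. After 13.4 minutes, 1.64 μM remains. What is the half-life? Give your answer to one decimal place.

4.1 minutes

A/A₀ = 1.64/16.1 ≈ 0.10186.
n = log₂(9.8171) ≈ 3.2953 half-lives elapsed in 13.4 minutes.
t½ = 13.4/3.2953 ≈ 4.0664 minutes.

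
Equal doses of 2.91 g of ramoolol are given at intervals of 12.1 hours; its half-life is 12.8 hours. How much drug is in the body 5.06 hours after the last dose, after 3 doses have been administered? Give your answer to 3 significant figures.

The 3 doses were given 29.26, 17.16, 5.06 hours ago.
Total = 2.91·(1/2)^(29.26/12.8) + 2.91·(1/2)^(17.16/12.8) + 2.91·(1/2)^(5.06/12.8)
      = 0.5967 + 1.149 + 2.2125 ≈ 3.9583 g.

3.96 g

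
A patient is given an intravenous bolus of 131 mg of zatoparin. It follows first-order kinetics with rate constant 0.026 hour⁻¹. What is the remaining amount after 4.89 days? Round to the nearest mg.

6 mg

t½ = ln 2 / k = 0.69315 / 0.026 ≈ 26.66 hours.
Convert the elapsed time: 4.89 days = 117.36 hours.
Number of half-lives: n = 117.36/26.66 ≈ 4.4022.
Remaining = 131 × (1/2)^4.4022 = 131 × 0.047295 ≈ 6.1956 mg.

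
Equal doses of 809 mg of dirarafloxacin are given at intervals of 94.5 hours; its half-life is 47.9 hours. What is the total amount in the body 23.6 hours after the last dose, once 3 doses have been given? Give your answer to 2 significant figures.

The 3 doses were given 212.6, 118.1, 23.6 hours ago.
Total = 809·(1/2)^(212.6/47.9) + 809·(1/2)^(118.1/47.9) + 809·(1/2)^(23.6/47.9)
      = 37.312 + 146.47 + 574.95 ≈ 758.73 mg.

760 mg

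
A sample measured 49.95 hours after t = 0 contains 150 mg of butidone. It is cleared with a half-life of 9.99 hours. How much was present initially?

Number of half-lives elapsed: n = 49.95/9.99 ≈ 5.
A₀ = A × 2^n = 150 × 2^5 = 150 × 32 ≈ 4800 mg.

4800 mg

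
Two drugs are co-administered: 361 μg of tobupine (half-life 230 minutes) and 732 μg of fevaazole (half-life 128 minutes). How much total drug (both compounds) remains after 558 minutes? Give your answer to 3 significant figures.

tobupine: 361 × (1/2)^(558/230) = 361 × (1/2)^2.4261 ≈ 67.171 μg.
fevaazole: 732 × (1/2)^(558/128) = 732 × (1/2)^4.3594 ≈ 35.662 μg.
Total = 67.171 + 35.662 ≈ 102.83 μg.

103 μg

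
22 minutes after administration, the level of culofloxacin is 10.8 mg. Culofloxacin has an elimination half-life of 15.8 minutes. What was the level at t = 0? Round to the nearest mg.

Number of half-lives elapsed: n = 22/15.8 ≈ 1.3924.
A₀ = A × 2^n = 10.8 × 2^1.3924 = 10.8 × 2.6252 ≈ 28.352 mg.

28 mg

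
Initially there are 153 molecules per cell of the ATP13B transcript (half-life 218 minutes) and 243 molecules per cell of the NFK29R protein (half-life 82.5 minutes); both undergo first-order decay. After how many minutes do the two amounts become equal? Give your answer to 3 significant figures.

88.6 minutes

Set 153·(1/2)^(t/218) = 243·(1/2)^(t/82.5).
Taking log₂: log₂(153/243) = t·(1/218 − 1/82.5).
log₂(0.62963) = -0.66742; 1/218 − 1/82.5 = -0.0075341.
t = -0.66742 / -0.0075341 ≈ 88.588 minutes.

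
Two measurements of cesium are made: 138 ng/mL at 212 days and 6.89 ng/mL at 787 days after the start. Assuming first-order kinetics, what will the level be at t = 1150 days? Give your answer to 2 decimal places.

1.04 ng/mL

Over Δt = 787 − 212 = 575 days, the level fell by a factor of 138/6.89 ≈ 20.029.
n = log₂(20.029) ≈ 4.324 half-lives, so t½ = 575/4.324 ≈ 132.98 days.
From t = 787 to t = 1150: 6.89 × (1/2)^((1150−787)/132.98) ≈ 1.0387 ng/mL.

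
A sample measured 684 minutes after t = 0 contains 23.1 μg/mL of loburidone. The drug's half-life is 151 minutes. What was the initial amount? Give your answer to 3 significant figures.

534 μg/mL

Number of half-lives elapsed: n = 684/151 ≈ 4.5298.
A₀ = A × 2^n = 23.1 × 2^4.5298 = 23.1 × 23.1 ≈ 533.6 μg/mL.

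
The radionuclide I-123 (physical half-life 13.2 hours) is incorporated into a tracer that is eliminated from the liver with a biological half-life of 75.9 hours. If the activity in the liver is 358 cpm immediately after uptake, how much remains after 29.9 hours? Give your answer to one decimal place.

56.7 cpm

1/t_eff = 1/t_phys + 1/t_biol = 1/13.2 + 1/75.9 = 0.088933 per hour.
t_eff = 13.2 × 75.9 / (13.2 + 75.9) ≈ 11.244 hours.
Remaining = 358 × (1/2)^(29.9/11.244) = 358 × (1/2)^2.6591 ≈ 56.678 cpm.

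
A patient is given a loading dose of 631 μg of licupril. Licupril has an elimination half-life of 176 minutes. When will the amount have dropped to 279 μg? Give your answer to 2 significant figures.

Fraction remaining = 279/631 ≈ 0.44216.
n = log₂(631/279) = ln(2.2616)/ln 2 ≈ 1.1774 half-lives.
t = n × t½ = 1.1774 × 176 ≈ 207.22 minutes.

210 minutes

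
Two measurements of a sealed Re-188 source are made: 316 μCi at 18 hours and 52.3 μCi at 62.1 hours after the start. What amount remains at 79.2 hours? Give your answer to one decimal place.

26.0 μCi

Over Δt = 62.1 − 18 = 44.1 hours, the level fell by a factor of 316/52.3 ≈ 6.0421.
n = log₂(6.0421) ≈ 2.595 half-lives, so t½ = 44.1/2.595 ≈ 16.994 hours.
From t = 62.1 to t = 79.2: 52.3 × (1/2)^((79.2−62.1)/16.994) ≈ 26.037 μCi.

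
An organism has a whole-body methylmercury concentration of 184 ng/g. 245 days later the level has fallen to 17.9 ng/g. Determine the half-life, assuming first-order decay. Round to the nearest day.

73 days

A/A₀ = 17.9/184 ≈ 0.097283.
n = log₂(10.279) ≈ 3.3617 half-lives elapsed in 245 days.
t½ = 245/3.3617 ≈ 72.88 days.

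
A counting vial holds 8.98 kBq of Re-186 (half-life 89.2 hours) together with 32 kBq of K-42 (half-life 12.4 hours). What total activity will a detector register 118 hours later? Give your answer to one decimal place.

Re-186: 8.98 × (1/2)^(118/89.2) = 8.98 × (1/2)^1.3229 ≈ 3.5897 kBq.
K-42: 32 × (1/2)^(118/12.4) = 32 × (1/2)^9.5161 ≈ 0.043703 kBq.
Total = 3.5897 + 0.043703 ≈ 3.6334 kBq.

3.6 kBq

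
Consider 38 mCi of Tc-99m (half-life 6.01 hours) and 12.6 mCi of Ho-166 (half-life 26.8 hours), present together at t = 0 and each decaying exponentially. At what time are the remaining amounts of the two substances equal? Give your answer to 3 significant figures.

Set 38·(1/2)^(t/6.01) = 12.6·(1/2)^(t/26.8).
Taking log₂: log₂(38/12.6) = t·(1/6.01 − 1/26.8).
log₂(3.0159) = 1.5926; 1/6.01 − 1/26.8 = 0.12908.
t = 1.5926 / 0.12908 ≈ 12.338 hours.

12.3 hours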